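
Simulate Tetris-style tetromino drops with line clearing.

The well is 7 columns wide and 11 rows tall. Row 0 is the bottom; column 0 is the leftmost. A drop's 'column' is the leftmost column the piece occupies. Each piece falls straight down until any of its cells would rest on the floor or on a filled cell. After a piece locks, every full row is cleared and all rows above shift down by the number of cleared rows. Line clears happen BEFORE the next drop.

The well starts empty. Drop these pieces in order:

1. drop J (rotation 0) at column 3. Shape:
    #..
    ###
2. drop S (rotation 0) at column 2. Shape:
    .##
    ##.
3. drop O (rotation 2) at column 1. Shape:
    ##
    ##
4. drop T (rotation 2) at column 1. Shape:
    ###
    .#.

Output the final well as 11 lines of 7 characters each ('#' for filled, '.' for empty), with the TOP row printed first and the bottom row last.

Drop 1: J rot0 at col 3 lands with bottom-row=0; cleared 0 line(s) (total 0); column heights now [0 0 0 2 1 1 0], max=2
Drop 2: S rot0 at col 2 lands with bottom-row=2; cleared 0 line(s) (total 0); column heights now [0 0 3 4 4 1 0], max=4
Drop 3: O rot2 at col 1 lands with bottom-row=3; cleared 0 line(s) (total 0); column heights now [0 5 5 4 4 1 0], max=5
Drop 4: T rot2 at col 1 lands with bottom-row=5; cleared 0 line(s) (total 0); column heights now [0 7 7 7 4 1 0], max=7

Answer: .......
.......
.......
.......
.###...
..#....
.##....
.####..
..##...
...#...
...###.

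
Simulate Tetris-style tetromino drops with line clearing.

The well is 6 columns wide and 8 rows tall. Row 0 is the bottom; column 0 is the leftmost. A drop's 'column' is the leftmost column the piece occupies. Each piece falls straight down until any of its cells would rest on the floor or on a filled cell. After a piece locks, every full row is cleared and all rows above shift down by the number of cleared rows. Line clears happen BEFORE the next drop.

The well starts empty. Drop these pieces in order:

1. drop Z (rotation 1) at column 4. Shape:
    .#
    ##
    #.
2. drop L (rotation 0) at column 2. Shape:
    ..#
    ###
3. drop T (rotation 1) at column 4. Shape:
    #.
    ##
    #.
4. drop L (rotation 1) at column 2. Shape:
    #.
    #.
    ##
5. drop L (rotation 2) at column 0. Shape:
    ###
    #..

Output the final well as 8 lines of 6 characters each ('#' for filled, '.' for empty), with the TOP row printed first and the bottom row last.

Answer: ......
###.#.
#.#.##
..#.#.
..###.
..####
....##
....#.

Derivation:
Drop 1: Z rot1 at col 4 lands with bottom-row=0; cleared 0 line(s) (total 0); column heights now [0 0 0 0 2 3], max=3
Drop 2: L rot0 at col 2 lands with bottom-row=2; cleared 0 line(s) (total 0); column heights now [0 0 3 3 4 3], max=4
Drop 3: T rot1 at col 4 lands with bottom-row=4; cleared 0 line(s) (total 0); column heights now [0 0 3 3 7 6], max=7
Drop 4: L rot1 at col 2 lands with bottom-row=3; cleared 0 line(s) (total 0); column heights now [0 0 6 4 7 6], max=7
Drop 5: L rot2 at col 0 lands with bottom-row=5; cleared 0 line(s) (total 0); column heights now [7 7 7 4 7 6], max=7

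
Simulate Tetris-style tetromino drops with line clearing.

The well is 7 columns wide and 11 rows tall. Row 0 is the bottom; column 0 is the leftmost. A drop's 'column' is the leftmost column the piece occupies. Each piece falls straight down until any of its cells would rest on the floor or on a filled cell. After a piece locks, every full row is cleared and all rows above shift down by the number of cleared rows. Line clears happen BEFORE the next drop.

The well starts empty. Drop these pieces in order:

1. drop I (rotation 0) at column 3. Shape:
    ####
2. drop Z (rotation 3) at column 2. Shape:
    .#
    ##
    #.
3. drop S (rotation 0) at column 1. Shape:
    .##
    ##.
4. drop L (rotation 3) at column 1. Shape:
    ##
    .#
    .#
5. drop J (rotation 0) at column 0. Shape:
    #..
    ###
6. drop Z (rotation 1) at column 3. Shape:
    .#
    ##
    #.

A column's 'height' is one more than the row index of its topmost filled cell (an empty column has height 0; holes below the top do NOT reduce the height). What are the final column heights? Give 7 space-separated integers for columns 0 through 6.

Drop 1: I rot0 at col 3 lands with bottom-row=0; cleared 0 line(s) (total 0); column heights now [0 0 0 1 1 1 1], max=1
Drop 2: Z rot3 at col 2 lands with bottom-row=0; cleared 0 line(s) (total 0); column heights now [0 0 2 3 1 1 1], max=3
Drop 3: S rot0 at col 1 lands with bottom-row=2; cleared 0 line(s) (total 0); column heights now [0 3 4 4 1 1 1], max=4
Drop 4: L rot3 at col 1 lands with bottom-row=4; cleared 0 line(s) (total 0); column heights now [0 7 7 4 1 1 1], max=7
Drop 5: J rot0 at col 0 lands with bottom-row=7; cleared 0 line(s) (total 0); column heights now [9 8 8 4 1 1 1], max=9
Drop 6: Z rot1 at col 3 lands with bottom-row=4; cleared 0 line(s) (total 0); column heights now [9 8 8 6 7 1 1], max=9

Answer: 9 8 8 6 7 1 1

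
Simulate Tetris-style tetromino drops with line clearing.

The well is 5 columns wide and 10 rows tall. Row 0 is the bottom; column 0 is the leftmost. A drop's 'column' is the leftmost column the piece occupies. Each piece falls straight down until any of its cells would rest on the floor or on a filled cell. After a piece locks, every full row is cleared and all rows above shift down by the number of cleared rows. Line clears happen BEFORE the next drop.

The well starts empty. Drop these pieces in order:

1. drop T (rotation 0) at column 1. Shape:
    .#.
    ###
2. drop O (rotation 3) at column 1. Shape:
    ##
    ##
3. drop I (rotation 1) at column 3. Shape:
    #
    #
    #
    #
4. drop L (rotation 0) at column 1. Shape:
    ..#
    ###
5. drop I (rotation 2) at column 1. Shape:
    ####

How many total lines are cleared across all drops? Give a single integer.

Answer: 0

Derivation:
Drop 1: T rot0 at col 1 lands with bottom-row=0; cleared 0 line(s) (total 0); column heights now [0 1 2 1 0], max=2
Drop 2: O rot3 at col 1 lands with bottom-row=2; cleared 0 line(s) (total 0); column heights now [0 4 4 1 0], max=4
Drop 3: I rot1 at col 3 lands with bottom-row=1; cleared 0 line(s) (total 0); column heights now [0 4 4 5 0], max=5
Drop 4: L rot0 at col 1 lands with bottom-row=5; cleared 0 line(s) (total 0); column heights now [0 6 6 7 0], max=7
Drop 5: I rot2 at col 1 lands with bottom-row=7; cleared 0 line(s) (total 0); column heights now [0 8 8 8 8], max=8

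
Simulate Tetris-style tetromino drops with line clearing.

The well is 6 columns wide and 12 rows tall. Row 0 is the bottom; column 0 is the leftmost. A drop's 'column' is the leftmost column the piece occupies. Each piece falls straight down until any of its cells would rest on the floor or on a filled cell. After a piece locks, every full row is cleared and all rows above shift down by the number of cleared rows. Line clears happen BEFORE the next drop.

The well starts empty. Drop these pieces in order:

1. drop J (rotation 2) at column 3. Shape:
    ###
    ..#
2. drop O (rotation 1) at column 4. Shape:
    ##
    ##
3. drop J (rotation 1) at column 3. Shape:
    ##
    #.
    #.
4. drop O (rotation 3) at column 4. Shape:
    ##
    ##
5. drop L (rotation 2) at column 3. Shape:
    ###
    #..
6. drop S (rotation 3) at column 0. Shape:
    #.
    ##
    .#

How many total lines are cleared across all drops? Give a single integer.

Drop 1: J rot2 at col 3 lands with bottom-row=0; cleared 0 line(s) (total 0); column heights now [0 0 0 2 2 2], max=2
Drop 2: O rot1 at col 4 lands with bottom-row=2; cleared 0 line(s) (total 0); column heights now [0 0 0 2 4 4], max=4
Drop 3: J rot1 at col 3 lands with bottom-row=2; cleared 0 line(s) (total 0); column heights now [0 0 0 5 5 4], max=5
Drop 4: O rot3 at col 4 lands with bottom-row=5; cleared 0 line(s) (total 0); column heights now [0 0 0 5 7 7], max=7
Drop 5: L rot2 at col 3 lands with bottom-row=6; cleared 0 line(s) (total 0); column heights now [0 0 0 8 8 8], max=8
Drop 6: S rot3 at col 0 lands with bottom-row=0; cleared 0 line(s) (total 0); column heights now [3 2 0 8 8 8], max=8

Answer: 0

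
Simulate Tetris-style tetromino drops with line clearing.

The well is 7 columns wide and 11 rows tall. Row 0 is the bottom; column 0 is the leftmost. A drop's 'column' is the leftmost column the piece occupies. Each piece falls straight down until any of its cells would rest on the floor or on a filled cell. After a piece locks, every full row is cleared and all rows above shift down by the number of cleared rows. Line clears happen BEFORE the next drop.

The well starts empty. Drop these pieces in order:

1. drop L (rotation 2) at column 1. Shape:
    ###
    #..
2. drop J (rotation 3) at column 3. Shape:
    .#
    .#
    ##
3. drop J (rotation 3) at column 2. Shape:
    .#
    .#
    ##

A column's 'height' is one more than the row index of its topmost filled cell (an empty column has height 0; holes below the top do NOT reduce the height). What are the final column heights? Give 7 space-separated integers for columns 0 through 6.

Answer: 0 2 4 6 5 0 0

Derivation:
Drop 1: L rot2 at col 1 lands with bottom-row=0; cleared 0 line(s) (total 0); column heights now [0 2 2 2 0 0 0], max=2
Drop 2: J rot3 at col 3 lands with bottom-row=2; cleared 0 line(s) (total 0); column heights now [0 2 2 3 5 0 0], max=5
Drop 3: J rot3 at col 2 lands with bottom-row=3; cleared 0 line(s) (total 0); column heights now [0 2 4 6 5 0 0], max=6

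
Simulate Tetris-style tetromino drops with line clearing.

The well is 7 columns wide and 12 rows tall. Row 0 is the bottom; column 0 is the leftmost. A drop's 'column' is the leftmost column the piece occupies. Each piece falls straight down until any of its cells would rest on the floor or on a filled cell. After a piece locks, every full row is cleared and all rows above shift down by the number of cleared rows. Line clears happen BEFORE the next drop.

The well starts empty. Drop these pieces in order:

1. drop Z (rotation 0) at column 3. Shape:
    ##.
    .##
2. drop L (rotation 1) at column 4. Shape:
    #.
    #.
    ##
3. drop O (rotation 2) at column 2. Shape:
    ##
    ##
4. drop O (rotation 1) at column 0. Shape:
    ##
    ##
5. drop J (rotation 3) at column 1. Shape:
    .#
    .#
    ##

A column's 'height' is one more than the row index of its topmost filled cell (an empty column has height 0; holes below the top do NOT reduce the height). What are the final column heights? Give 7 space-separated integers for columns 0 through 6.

Drop 1: Z rot0 at col 3 lands with bottom-row=0; cleared 0 line(s) (total 0); column heights now [0 0 0 2 2 1 0], max=2
Drop 2: L rot1 at col 4 lands with bottom-row=2; cleared 0 line(s) (total 0); column heights now [0 0 0 2 5 3 0], max=5
Drop 3: O rot2 at col 2 lands with bottom-row=2; cleared 0 line(s) (total 0); column heights now [0 0 4 4 5 3 0], max=5
Drop 4: O rot1 at col 0 lands with bottom-row=0; cleared 0 line(s) (total 0); column heights now [2 2 4 4 5 3 0], max=5
Drop 5: J rot3 at col 1 lands with bottom-row=4; cleared 0 line(s) (total 0); column heights now [2 5 7 4 5 3 0], max=7

Answer: 2 5 7 4 5 3 0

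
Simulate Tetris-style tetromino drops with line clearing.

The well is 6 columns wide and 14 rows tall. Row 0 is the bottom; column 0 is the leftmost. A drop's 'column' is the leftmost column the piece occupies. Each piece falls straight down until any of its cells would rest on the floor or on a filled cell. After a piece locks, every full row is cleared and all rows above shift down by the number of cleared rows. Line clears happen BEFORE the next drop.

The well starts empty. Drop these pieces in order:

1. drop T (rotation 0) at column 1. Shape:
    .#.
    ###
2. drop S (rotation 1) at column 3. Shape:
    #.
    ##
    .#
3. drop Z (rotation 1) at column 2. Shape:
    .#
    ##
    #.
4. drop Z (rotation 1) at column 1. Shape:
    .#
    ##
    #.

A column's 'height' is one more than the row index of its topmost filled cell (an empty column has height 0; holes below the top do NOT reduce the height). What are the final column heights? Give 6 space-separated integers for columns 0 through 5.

Drop 1: T rot0 at col 1 lands with bottom-row=0; cleared 0 line(s) (total 0); column heights now [0 1 2 1 0 0], max=2
Drop 2: S rot1 at col 3 lands with bottom-row=0; cleared 0 line(s) (total 0); column heights now [0 1 2 3 2 0], max=3
Drop 3: Z rot1 at col 2 lands with bottom-row=2; cleared 0 line(s) (total 0); column heights now [0 1 4 5 2 0], max=5
Drop 4: Z rot1 at col 1 lands with bottom-row=3; cleared 0 line(s) (total 0); column heights now [0 5 6 5 2 0], max=6

Answer: 0 5 6 5 2 0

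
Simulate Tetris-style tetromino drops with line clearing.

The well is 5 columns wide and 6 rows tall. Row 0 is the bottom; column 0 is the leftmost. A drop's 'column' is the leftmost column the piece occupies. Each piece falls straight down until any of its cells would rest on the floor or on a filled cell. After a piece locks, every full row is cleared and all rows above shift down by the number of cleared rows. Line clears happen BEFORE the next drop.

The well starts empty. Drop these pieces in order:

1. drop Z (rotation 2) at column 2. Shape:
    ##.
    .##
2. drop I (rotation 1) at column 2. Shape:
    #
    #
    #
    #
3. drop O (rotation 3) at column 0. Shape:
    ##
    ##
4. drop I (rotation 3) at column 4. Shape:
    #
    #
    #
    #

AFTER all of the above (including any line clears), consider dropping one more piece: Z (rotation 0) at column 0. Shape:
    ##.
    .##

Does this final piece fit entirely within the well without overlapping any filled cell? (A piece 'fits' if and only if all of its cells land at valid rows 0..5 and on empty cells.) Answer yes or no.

Answer: no

Derivation:
Drop 1: Z rot2 at col 2 lands with bottom-row=0; cleared 0 line(s) (total 0); column heights now [0 0 2 2 1], max=2
Drop 2: I rot1 at col 2 lands with bottom-row=2; cleared 0 line(s) (total 0); column heights now [0 0 6 2 1], max=6
Drop 3: O rot3 at col 0 lands with bottom-row=0; cleared 0 line(s) (total 0); column heights now [2 2 6 2 1], max=6
Drop 4: I rot3 at col 4 lands with bottom-row=1; cleared 1 line(s) (total 1); column heights now [1 1 5 1 4], max=5
Test piece Z rot0 at col 0 (width 3): heights before test = [1 1 5 1 4]; fits = False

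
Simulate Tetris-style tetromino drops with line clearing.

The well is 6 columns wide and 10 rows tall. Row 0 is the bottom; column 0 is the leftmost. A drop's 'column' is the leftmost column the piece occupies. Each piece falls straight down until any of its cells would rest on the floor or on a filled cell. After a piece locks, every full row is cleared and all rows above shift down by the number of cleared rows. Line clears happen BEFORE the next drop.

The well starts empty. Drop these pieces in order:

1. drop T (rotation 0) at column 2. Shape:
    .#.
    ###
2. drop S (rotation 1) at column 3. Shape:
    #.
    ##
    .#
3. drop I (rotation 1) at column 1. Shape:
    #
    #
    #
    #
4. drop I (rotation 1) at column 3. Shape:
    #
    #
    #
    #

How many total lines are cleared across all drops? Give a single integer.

Answer: 0

Derivation:
Drop 1: T rot0 at col 2 lands with bottom-row=0; cleared 0 line(s) (total 0); column heights now [0 0 1 2 1 0], max=2
Drop 2: S rot1 at col 3 lands with bottom-row=1; cleared 0 line(s) (total 0); column heights now [0 0 1 4 3 0], max=4
Drop 3: I rot1 at col 1 lands with bottom-row=0; cleared 0 line(s) (total 0); column heights now [0 4 1 4 3 0], max=4
Drop 4: I rot1 at col 3 lands with bottom-row=4; cleared 0 line(s) (total 0); column heights now [0 4 1 8 3 0], max=8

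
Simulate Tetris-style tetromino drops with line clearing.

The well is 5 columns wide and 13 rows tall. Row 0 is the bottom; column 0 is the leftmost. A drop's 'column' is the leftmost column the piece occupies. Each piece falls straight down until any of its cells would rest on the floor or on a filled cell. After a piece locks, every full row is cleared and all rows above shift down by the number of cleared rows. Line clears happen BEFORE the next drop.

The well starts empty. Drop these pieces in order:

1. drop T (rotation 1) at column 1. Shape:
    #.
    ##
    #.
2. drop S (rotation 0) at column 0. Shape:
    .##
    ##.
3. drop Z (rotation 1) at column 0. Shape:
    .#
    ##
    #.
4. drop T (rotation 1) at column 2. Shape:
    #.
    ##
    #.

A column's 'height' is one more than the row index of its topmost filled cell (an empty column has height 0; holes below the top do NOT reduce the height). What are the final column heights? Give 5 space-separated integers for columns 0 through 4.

Drop 1: T rot1 at col 1 lands with bottom-row=0; cleared 0 line(s) (total 0); column heights now [0 3 2 0 0], max=3
Drop 2: S rot0 at col 0 lands with bottom-row=3; cleared 0 line(s) (total 0); column heights now [4 5 5 0 0], max=5
Drop 3: Z rot1 at col 0 lands with bottom-row=4; cleared 0 line(s) (total 0); column heights now [6 7 5 0 0], max=7
Drop 4: T rot1 at col 2 lands with bottom-row=5; cleared 0 line(s) (total 0); column heights now [6 7 8 7 0], max=8

Answer: 6 7 8 7 0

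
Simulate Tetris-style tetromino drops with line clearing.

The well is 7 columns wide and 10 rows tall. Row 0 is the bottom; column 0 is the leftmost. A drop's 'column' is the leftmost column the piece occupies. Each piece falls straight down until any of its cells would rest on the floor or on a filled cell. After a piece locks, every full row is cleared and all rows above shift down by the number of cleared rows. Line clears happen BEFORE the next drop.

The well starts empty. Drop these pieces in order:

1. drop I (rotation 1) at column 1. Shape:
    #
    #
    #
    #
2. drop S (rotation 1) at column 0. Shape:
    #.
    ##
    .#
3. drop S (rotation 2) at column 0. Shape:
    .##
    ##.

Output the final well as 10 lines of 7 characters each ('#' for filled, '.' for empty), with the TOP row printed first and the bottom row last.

Drop 1: I rot1 at col 1 lands with bottom-row=0; cleared 0 line(s) (total 0); column heights now [0 4 0 0 0 0 0], max=4
Drop 2: S rot1 at col 0 lands with bottom-row=4; cleared 0 line(s) (total 0); column heights now [7 6 0 0 0 0 0], max=7
Drop 3: S rot2 at col 0 lands with bottom-row=7; cleared 0 line(s) (total 0); column heights now [8 9 9 0 0 0 0], max=9

Answer: .......
.##....
##.....
#......
##.....
.#.....
.#.....
.#.....
.#.....
.#.....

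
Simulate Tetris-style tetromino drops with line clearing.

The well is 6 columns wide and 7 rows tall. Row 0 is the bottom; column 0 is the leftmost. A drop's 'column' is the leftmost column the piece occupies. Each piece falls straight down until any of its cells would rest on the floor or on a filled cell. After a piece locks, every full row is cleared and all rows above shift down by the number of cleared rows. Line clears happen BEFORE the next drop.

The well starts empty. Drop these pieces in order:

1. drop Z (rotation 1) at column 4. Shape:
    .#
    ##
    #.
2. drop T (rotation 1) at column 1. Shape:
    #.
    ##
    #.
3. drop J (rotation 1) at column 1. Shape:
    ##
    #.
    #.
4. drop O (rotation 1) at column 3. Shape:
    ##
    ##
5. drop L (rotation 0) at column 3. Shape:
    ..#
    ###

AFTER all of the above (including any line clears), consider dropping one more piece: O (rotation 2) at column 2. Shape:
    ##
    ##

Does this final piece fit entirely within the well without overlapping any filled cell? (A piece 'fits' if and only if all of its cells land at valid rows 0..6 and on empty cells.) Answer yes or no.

Answer: no

Derivation:
Drop 1: Z rot1 at col 4 lands with bottom-row=0; cleared 0 line(s) (total 0); column heights now [0 0 0 0 2 3], max=3
Drop 2: T rot1 at col 1 lands with bottom-row=0; cleared 0 line(s) (total 0); column heights now [0 3 2 0 2 3], max=3
Drop 3: J rot1 at col 1 lands with bottom-row=3; cleared 0 line(s) (total 0); column heights now [0 6 6 0 2 3], max=6
Drop 4: O rot1 at col 3 lands with bottom-row=2; cleared 0 line(s) (total 0); column heights now [0 6 6 4 4 3], max=6
Drop 5: L rot0 at col 3 lands with bottom-row=4; cleared 0 line(s) (total 0); column heights now [0 6 6 5 5 6], max=6
Test piece O rot2 at col 2 (width 2): heights before test = [0 6 6 5 5 6]; fits = False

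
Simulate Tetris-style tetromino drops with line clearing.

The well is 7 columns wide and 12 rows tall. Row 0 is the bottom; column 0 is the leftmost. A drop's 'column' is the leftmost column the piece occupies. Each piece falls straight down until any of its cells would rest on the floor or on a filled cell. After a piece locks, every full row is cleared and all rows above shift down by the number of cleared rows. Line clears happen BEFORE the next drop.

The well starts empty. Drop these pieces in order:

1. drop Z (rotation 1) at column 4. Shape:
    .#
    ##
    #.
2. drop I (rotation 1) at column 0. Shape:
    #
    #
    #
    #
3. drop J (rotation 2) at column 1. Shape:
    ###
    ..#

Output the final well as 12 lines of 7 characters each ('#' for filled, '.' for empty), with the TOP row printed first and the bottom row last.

Answer: .......
.......
.......
.......
.......
.......
.......
.......
#......
#....#.
######.
#..##..

Derivation:
Drop 1: Z rot1 at col 4 lands with bottom-row=0; cleared 0 line(s) (total 0); column heights now [0 0 0 0 2 3 0], max=3
Drop 2: I rot1 at col 0 lands with bottom-row=0; cleared 0 line(s) (total 0); column heights now [4 0 0 0 2 3 0], max=4
Drop 3: J rot2 at col 1 lands with bottom-row=0; cleared 0 line(s) (total 0); column heights now [4 2 2 2 2 3 0], max=4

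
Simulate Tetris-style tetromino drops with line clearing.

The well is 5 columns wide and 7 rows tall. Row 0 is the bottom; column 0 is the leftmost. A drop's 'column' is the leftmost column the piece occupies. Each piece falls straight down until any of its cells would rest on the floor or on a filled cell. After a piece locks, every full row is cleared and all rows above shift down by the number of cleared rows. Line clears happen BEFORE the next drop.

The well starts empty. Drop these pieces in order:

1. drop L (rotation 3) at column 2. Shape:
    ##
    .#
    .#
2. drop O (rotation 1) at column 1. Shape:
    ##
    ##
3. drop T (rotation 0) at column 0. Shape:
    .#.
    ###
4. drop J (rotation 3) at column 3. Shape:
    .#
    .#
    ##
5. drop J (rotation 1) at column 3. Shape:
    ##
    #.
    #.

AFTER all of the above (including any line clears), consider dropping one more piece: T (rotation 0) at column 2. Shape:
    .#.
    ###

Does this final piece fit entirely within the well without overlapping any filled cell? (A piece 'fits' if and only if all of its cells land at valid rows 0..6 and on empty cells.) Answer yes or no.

Answer: no

Derivation:
Drop 1: L rot3 at col 2 lands with bottom-row=0; cleared 0 line(s) (total 0); column heights now [0 0 3 3 0], max=3
Drop 2: O rot1 at col 1 lands with bottom-row=3; cleared 0 line(s) (total 0); column heights now [0 5 5 3 0], max=5
Drop 3: T rot0 at col 0 lands with bottom-row=5; cleared 0 line(s) (total 0); column heights now [6 7 6 3 0], max=7
Drop 4: J rot3 at col 3 lands with bottom-row=3; cleared 0 line(s) (total 0); column heights now [6 7 6 4 6], max=7
Drop 5: J rot1 at col 3 lands with bottom-row=4; cleared 1 line(s) (total 1); column heights now [0 6 5 6 6], max=6
Test piece T rot0 at col 2 (width 3): heights before test = [0 6 5 6 6]; fits = False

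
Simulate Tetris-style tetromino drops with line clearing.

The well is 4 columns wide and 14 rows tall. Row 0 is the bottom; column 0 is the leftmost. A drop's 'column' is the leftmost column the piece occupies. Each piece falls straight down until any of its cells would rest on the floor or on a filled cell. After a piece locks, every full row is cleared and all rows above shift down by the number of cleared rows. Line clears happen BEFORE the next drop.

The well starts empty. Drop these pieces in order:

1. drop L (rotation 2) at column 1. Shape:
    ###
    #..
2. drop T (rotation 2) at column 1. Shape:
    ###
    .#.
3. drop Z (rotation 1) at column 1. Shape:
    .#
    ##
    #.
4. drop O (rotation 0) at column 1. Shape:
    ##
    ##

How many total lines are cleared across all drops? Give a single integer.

Drop 1: L rot2 at col 1 lands with bottom-row=0; cleared 0 line(s) (total 0); column heights now [0 2 2 2], max=2
Drop 2: T rot2 at col 1 lands with bottom-row=2; cleared 0 line(s) (total 0); column heights now [0 4 4 4], max=4
Drop 3: Z rot1 at col 1 lands with bottom-row=4; cleared 0 line(s) (total 0); column heights now [0 6 7 4], max=7
Drop 4: O rot0 at col 1 lands with bottom-row=7; cleared 0 line(s) (total 0); column heights now [0 9 9 4], max=9

Answer: 0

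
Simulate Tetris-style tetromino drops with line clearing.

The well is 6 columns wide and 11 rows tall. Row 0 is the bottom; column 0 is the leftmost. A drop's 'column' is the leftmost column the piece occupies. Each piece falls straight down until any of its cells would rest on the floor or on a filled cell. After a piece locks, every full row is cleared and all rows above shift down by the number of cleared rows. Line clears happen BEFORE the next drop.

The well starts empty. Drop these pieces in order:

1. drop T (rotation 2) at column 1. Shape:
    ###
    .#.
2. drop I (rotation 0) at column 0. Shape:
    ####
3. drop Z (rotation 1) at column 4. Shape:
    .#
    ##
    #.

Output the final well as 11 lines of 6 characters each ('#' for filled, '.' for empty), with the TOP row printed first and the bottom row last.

Answer: ......
......
......
......
......
......
......
......
####.#
.#####
..#.#.

Derivation:
Drop 1: T rot2 at col 1 lands with bottom-row=0; cleared 0 line(s) (total 0); column heights now [0 2 2 2 0 0], max=2
Drop 2: I rot0 at col 0 lands with bottom-row=2; cleared 0 line(s) (total 0); column heights now [3 3 3 3 0 0], max=3
Drop 3: Z rot1 at col 4 lands with bottom-row=0; cleared 0 line(s) (total 0); column heights now [3 3 3 3 2 3], max=3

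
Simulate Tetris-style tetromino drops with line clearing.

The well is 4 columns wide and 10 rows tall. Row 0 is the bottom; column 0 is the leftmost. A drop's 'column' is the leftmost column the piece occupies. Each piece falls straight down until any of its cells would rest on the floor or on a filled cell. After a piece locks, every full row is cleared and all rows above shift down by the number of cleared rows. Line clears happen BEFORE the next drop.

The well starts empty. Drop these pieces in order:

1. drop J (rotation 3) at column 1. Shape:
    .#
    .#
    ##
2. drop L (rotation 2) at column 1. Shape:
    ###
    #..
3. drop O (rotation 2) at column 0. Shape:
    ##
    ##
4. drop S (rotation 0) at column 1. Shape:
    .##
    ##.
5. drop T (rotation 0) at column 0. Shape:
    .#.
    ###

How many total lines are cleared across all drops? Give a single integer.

Drop 1: J rot3 at col 1 lands with bottom-row=0; cleared 0 line(s) (total 0); column heights now [0 1 3 0], max=3
Drop 2: L rot2 at col 1 lands with bottom-row=2; cleared 0 line(s) (total 0); column heights now [0 4 4 4], max=4
Drop 3: O rot2 at col 0 lands with bottom-row=4; cleared 0 line(s) (total 0); column heights now [6 6 4 4], max=6
Drop 4: S rot0 at col 1 lands with bottom-row=6; cleared 0 line(s) (total 0); column heights now [6 7 8 8], max=8
Drop 5: T rot0 at col 0 lands with bottom-row=8; cleared 0 line(s) (total 0); column heights now [9 10 9 8], max=10

Answer: 0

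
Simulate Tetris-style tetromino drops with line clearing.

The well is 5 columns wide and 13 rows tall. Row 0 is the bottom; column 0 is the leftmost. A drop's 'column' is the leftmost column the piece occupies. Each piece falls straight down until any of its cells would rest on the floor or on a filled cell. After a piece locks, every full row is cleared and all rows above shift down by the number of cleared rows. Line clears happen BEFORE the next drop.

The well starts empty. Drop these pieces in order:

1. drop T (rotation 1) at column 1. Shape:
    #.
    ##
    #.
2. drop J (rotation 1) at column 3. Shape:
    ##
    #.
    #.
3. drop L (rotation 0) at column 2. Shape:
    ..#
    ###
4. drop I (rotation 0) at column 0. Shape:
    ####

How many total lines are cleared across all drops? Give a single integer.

Answer: 1

Derivation:
Drop 1: T rot1 at col 1 lands with bottom-row=0; cleared 0 line(s) (total 0); column heights now [0 3 2 0 0], max=3
Drop 2: J rot1 at col 3 lands with bottom-row=0; cleared 0 line(s) (total 0); column heights now [0 3 2 3 3], max=3
Drop 3: L rot0 at col 2 lands with bottom-row=3; cleared 0 line(s) (total 0); column heights now [0 3 4 4 5], max=5
Drop 4: I rot0 at col 0 lands with bottom-row=4; cleared 1 line(s) (total 1); column heights now [0 3 4 4 4], max=4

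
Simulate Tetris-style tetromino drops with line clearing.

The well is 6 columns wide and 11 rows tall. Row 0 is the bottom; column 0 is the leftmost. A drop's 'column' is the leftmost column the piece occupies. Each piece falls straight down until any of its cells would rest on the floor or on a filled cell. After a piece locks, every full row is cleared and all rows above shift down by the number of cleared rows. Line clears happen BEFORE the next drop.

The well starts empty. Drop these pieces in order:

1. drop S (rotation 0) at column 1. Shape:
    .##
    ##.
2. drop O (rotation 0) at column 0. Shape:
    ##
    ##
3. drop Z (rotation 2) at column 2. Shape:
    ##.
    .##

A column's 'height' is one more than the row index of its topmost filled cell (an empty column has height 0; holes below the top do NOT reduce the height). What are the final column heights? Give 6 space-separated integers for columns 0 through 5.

Drop 1: S rot0 at col 1 lands with bottom-row=0; cleared 0 line(s) (total 0); column heights now [0 1 2 2 0 0], max=2
Drop 2: O rot0 at col 0 lands with bottom-row=1; cleared 0 line(s) (total 0); column heights now [3 3 2 2 0 0], max=3
Drop 3: Z rot2 at col 2 lands with bottom-row=2; cleared 0 line(s) (total 0); column heights now [3 3 4 4 3 0], max=4

Answer: 3 3 4 4 3 0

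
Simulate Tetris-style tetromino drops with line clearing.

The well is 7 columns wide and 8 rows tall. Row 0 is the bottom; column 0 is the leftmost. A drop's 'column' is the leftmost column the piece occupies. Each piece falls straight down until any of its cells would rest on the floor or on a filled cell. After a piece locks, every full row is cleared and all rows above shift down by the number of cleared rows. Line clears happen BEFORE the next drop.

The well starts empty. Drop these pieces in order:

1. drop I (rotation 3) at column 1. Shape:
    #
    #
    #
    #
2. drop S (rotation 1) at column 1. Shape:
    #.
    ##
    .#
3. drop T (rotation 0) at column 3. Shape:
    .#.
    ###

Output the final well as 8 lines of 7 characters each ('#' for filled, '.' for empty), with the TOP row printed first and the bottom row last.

Drop 1: I rot3 at col 1 lands with bottom-row=0; cleared 0 line(s) (total 0); column heights now [0 4 0 0 0 0 0], max=4
Drop 2: S rot1 at col 1 lands with bottom-row=3; cleared 0 line(s) (total 0); column heights now [0 6 5 0 0 0 0], max=6
Drop 3: T rot0 at col 3 lands with bottom-row=0; cleared 0 line(s) (total 0); column heights now [0 6 5 1 2 1 0], max=6

Answer: .......
.......
.#.....
.##....
.##....
.#.....
.#..#..
.#.###.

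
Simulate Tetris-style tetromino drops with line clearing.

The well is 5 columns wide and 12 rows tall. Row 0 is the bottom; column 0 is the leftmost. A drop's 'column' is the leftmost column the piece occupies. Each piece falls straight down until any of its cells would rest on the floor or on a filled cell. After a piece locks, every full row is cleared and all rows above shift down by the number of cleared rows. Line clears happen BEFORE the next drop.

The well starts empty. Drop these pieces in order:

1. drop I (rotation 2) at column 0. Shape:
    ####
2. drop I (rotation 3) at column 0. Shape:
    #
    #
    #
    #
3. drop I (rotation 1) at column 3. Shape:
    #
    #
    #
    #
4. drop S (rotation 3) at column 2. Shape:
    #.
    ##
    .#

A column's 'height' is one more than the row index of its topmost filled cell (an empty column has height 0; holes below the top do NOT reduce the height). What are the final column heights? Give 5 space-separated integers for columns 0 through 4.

Drop 1: I rot2 at col 0 lands with bottom-row=0; cleared 0 line(s) (total 0); column heights now [1 1 1 1 0], max=1
Drop 2: I rot3 at col 0 lands with bottom-row=1; cleared 0 line(s) (total 0); column heights now [5 1 1 1 0], max=5
Drop 3: I rot1 at col 3 lands with bottom-row=1; cleared 0 line(s) (total 0); column heights now [5 1 1 5 0], max=5
Drop 4: S rot3 at col 2 lands with bottom-row=5; cleared 0 line(s) (total 0); column heights now [5 1 8 7 0], max=8

Answer: 5 1 8 7 0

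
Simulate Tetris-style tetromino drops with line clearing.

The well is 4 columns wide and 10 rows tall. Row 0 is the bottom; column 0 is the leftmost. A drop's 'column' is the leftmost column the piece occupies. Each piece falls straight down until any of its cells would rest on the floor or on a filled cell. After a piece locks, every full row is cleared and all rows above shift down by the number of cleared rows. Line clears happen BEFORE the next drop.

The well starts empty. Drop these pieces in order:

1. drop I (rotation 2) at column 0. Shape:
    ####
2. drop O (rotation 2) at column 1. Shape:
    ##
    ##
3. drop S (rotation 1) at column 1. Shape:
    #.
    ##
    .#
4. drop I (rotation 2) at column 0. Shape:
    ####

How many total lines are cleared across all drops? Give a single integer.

Answer: 2

Derivation:
Drop 1: I rot2 at col 0 lands with bottom-row=0; cleared 1 line(s) (total 1); column heights now [0 0 0 0], max=0
Drop 2: O rot2 at col 1 lands with bottom-row=0; cleared 0 line(s) (total 1); column heights now [0 2 2 0], max=2
Drop 3: S rot1 at col 1 lands with bottom-row=2; cleared 0 line(s) (total 1); column heights now [0 5 4 0], max=5
Drop 4: I rot2 at col 0 lands with bottom-row=5; cleared 1 line(s) (total 2); column heights now [0 5 4 0], max=5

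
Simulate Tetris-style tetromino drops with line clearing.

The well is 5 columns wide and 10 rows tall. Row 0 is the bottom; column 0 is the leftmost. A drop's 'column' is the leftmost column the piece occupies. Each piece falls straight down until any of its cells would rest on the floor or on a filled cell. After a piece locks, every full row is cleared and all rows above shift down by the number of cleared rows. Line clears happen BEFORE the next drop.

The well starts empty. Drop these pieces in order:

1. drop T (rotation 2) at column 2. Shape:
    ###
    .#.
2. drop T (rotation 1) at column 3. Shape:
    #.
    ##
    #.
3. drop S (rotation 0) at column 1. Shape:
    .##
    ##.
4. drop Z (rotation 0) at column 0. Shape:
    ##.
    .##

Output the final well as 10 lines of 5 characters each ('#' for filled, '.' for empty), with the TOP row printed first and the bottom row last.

Drop 1: T rot2 at col 2 lands with bottom-row=0; cleared 0 line(s) (total 0); column heights now [0 0 2 2 2], max=2
Drop 2: T rot1 at col 3 lands with bottom-row=2; cleared 0 line(s) (total 0); column heights now [0 0 2 5 4], max=5
Drop 3: S rot0 at col 1 lands with bottom-row=4; cleared 0 line(s) (total 0); column heights now [0 5 6 6 4], max=6
Drop 4: Z rot0 at col 0 lands with bottom-row=6; cleared 0 line(s) (total 0); column heights now [8 8 7 6 4], max=8

Answer: .....
.....
##...
.##..
..##.
.###.
...##
...#.
..###
...#.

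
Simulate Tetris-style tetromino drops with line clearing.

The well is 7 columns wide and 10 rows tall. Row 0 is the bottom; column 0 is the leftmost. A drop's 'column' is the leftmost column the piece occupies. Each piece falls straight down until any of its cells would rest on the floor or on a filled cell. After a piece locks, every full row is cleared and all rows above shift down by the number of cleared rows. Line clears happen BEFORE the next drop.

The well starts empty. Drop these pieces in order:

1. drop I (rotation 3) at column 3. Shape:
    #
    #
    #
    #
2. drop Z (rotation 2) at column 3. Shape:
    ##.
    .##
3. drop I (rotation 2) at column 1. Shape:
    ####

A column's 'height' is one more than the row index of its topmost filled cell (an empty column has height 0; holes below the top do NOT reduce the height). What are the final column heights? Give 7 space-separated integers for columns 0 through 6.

Answer: 0 6 6 6 6 4 0

Derivation:
Drop 1: I rot3 at col 3 lands with bottom-row=0; cleared 0 line(s) (total 0); column heights now [0 0 0 4 0 0 0], max=4
Drop 2: Z rot2 at col 3 lands with bottom-row=3; cleared 0 line(s) (total 0); column heights now [0 0 0 5 5 4 0], max=5
Drop 3: I rot2 at col 1 lands with bottom-row=5; cleared 0 line(s) (total 0); column heights now [0 6 6 6 6 4 0], max=6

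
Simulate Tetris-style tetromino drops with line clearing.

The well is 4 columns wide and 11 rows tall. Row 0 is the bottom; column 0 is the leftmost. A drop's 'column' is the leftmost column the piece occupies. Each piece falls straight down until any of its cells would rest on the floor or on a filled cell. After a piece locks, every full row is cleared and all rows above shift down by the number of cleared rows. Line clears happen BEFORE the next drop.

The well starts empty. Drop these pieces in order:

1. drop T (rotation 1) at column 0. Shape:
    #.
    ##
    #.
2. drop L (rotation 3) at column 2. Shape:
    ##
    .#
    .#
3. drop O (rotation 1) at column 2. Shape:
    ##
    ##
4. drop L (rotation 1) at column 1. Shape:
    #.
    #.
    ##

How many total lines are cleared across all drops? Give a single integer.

Drop 1: T rot1 at col 0 lands with bottom-row=0; cleared 0 line(s) (total 0); column heights now [3 2 0 0], max=3
Drop 2: L rot3 at col 2 lands with bottom-row=0; cleared 0 line(s) (total 0); column heights now [3 2 3 3], max=3
Drop 3: O rot1 at col 2 lands with bottom-row=3; cleared 0 line(s) (total 0); column heights now [3 2 5 5], max=5
Drop 4: L rot1 at col 1 lands with bottom-row=5; cleared 0 line(s) (total 0); column heights now [3 8 6 5], max=8

Answer: 0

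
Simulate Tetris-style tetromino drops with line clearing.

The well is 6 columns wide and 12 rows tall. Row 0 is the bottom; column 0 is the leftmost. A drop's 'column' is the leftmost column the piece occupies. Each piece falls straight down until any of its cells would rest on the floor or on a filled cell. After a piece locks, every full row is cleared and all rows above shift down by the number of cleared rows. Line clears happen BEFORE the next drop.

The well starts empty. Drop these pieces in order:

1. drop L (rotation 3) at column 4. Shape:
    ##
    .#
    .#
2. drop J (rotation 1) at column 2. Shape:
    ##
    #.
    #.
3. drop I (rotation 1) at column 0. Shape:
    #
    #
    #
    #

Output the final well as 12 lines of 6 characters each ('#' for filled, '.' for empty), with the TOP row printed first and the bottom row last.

Answer: ......
......
......
......
......
......
......
......
#.....
#.####
#.#..#
#.#..#

Derivation:
Drop 1: L rot3 at col 4 lands with bottom-row=0; cleared 0 line(s) (total 0); column heights now [0 0 0 0 3 3], max=3
Drop 2: J rot1 at col 2 lands with bottom-row=0; cleared 0 line(s) (total 0); column heights now [0 0 3 3 3 3], max=3
Drop 3: I rot1 at col 0 lands with bottom-row=0; cleared 0 line(s) (total 0); column heights now [4 0 3 3 3 3], max=4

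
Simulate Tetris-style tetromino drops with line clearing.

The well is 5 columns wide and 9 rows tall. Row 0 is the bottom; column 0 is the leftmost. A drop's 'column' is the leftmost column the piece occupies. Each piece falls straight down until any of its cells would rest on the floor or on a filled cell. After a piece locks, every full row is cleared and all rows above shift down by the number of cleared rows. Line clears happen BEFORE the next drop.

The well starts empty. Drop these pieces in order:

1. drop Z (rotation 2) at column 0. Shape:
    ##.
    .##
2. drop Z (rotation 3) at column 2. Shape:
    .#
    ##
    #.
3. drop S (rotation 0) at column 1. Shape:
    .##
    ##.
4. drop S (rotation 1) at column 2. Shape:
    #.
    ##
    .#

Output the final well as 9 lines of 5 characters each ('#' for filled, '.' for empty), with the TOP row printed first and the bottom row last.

Answer: .....
..#..
..##.
...#.
..##.
.###.
..##.
###..
.##..

Derivation:
Drop 1: Z rot2 at col 0 lands with bottom-row=0; cleared 0 line(s) (total 0); column heights now [2 2 1 0 0], max=2
Drop 2: Z rot3 at col 2 lands with bottom-row=1; cleared 0 line(s) (total 0); column heights now [2 2 3 4 0], max=4
Drop 3: S rot0 at col 1 lands with bottom-row=3; cleared 0 line(s) (total 0); column heights now [2 4 5 5 0], max=5
Drop 4: S rot1 at col 2 lands with bottom-row=5; cleared 0 line(s) (total 0); column heights now [2 4 8 7 0], max=8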